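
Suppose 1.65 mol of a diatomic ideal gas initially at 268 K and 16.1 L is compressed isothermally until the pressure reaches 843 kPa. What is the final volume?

4.36 L

P₁ = nRT₁/V₁ = 1.65×8.314×268/16.1 = 228 kPa.
Isothermal: T stays 268 K; PV = const ⇒ V₂ = 4.36 L, P₂ = 843 kPa.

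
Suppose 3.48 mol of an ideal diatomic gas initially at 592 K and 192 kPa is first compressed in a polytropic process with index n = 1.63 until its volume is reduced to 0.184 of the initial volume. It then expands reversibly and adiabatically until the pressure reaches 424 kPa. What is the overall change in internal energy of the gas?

28100 J

V₁ = nRT₁/P₁ = 3.48×8.314×592/192 = 89.2 L.
Step 1 — Polytropic n=1.63: T₂ = T₁(V₁/V₂)^(n−1) = 592×(5.43)^0.63 = 1720 K; P₂ = P₁(V₁/V₂)^n = 3030 kPa.
W = (P₁V₁−P₂V₂)/(n−1) = (192×89.2−3030×16.4)/0.63 = -51800 J.
ΔU = nCvΔT = 3.48×20.8×(1720−592) = 81600 J.
Q = ΔU + W = 29800 J.
State after step 1: P = 3030 kPa, V = 16.4 L, T = 1720 K.
Step 2 — Adiabatic: T₂/T₁ = (P₂/P₁)^((γ−1)/γ) ⇒ T₂ = 1720×(0.140)^0.286 = 980 K; V₂ = 66.9 L.
ΔU = nCvΔT = 3.48×20.8×(980−1720) = -53500 J.
Q = 0 for an adiabatic process, so W = −ΔU = 53500 J.
Net over both steps: W = 1690 J, Q = 29800 J, ΔU = 28100 J.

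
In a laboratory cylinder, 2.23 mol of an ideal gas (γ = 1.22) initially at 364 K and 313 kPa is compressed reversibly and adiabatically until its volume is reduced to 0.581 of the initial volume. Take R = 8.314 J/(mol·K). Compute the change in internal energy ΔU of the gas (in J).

3890 J

V₁ = nRT₁/P₁ = 2.23×8.314×364/313 = 21.6 L.
Adiabatic: TV^(γ−1) = const ⇒ T₂ = 364×(1.72)^0.220 = 410 K; PV^γ = const ⇒ P₂ = 607 kPa.
For an ideal gas ΔU = nCvΔT with Cv = R/(γ−1) = 37.8 J/(mol·K).
ΔU = 2.23×37.8×(410−364) = 3890 J.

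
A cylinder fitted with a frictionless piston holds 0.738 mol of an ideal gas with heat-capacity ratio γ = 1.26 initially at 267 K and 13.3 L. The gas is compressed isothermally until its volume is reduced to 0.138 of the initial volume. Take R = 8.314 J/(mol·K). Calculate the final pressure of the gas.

P₁ = nRT₁/V₁ = 0.738×8.314×267/13.3 = 123 kPa.
Isothermal: T stays 267 K; PV = const ⇒ V₂ = 1.84 L, P₂ = 893 kPa.

893 kPa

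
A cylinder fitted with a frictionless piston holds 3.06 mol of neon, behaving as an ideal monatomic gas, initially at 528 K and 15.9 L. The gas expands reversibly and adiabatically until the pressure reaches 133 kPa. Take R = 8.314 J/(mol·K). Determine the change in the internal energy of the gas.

-10500 J

P₁ = nRT₁/V₁ = 3.06×8.314×528/15.9 = 845 kPa.
Adiabatic: T₂/T₁ = (P₂/P₁)^((γ−1)/γ) ⇒ T₂ = 528×(0.157)^0.400 = 252 K; V₂ = 48.2 L.
For an ideal gas ΔU = nCvΔT with Cv = (3/2)R = 12.5 J/(mol·K).
ΔU = 3.06×12.5×(252−528) = -10500 J.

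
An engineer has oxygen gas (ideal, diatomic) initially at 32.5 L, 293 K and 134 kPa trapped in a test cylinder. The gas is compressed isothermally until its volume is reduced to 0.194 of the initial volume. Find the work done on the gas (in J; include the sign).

n = P₁V₁/(RT₁) = 134×32.5/(8.314×293) = 1.79 mol.
Isothermal: T stays 293 K; PV = const ⇒ V₂ = 6.31 L, P₂ = 691 kPa.
W = nRT ln(V₂/V₁) = 1.79×8.314×293×ln(0.194) = -7140 J.
Work done on the gas = −W_by = 7140 J.

7140 J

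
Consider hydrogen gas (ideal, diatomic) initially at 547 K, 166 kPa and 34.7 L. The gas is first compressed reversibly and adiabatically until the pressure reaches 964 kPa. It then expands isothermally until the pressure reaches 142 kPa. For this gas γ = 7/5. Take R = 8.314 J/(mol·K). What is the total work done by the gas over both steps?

8830 J

n = P₁V₁/(RT₁) = 166×34.7/(8.314×547) = 1.27 mol.
Step 1 — Adiabatic: T₂/T₁ = (P₂/P₁)^((γ−1)/γ) ⇒ T₂ = 547×(5.81)^0.286 = 904 K; V₂ = 9.88 L.
ΔU = nCvΔT = 1.27×20.8×(904−547) = 9400 J.
Q = 0 for an adiabatic process, so W = −ΔU = -9400 J.
State after step 1: P = 964 kPa, V = 9.88 L, T = 904 K.
Step 2 — Isothermal: T stays 904 K; PV = const ⇒ V₂ = 67.1 L, P₂ = 142 kPa.
ΔU = 0 (ideal gas, T constant).
W = nRT ln(V₂/V₁) = 1.27×8.314×904×ln(6.79) = 18200 J.
Q = ΔU + W = 18200 J.
Net over both steps: W = 8830 J, Q = 18200 J, ΔU = 9400 J.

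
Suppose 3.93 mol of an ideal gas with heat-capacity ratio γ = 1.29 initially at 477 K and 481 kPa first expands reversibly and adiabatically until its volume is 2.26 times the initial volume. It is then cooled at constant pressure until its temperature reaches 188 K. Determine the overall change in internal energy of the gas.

V₁ = nRT₁/P₁ = 3.93×8.314×477/481 = 32.4 L.
Step 1 — Adiabatic: TV^(γ−1) = const ⇒ T₂ = 477×(0.442)^0.290 = 377 K; PV^γ = const ⇒ P₂ = 168 kPa.
ΔU = nCvΔT = 3.93×28.7×(377−477) = -11300 J.
Q = 0 for an adiabatic process, so W = −ΔU = 11300 J.
State after step 1: P = 168 kPa, V = 73.2 L, T = 377 K.
Step 2 — Isobaric: P stays 168 kPa; V/T = const ⇒ T₂ = 188 K, V₂ = 36.6 L.
W = PΔV = 168×(36.6−73.2) kPa·L = -6160 J.
ΔU = nCvΔT = 3.93×28.7×(188−377) = -21200 J.
Q = ΔU + W = nCpΔT = -27400 J.
Net over both steps: W = 5160 J, Q = -27400 J, ΔU = -32600 J.

-32600 J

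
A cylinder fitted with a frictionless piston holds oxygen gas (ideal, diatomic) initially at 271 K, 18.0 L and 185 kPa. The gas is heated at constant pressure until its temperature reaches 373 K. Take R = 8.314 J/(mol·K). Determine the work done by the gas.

1250 J

n = P₁V₁/(RT₁) = 185×18.0/(8.314×271) = 1.48 mol.
Isobaric: P stays 185 kPa; V/T = const ⇒ T₂ = 373 K, V₂ = 24.8 L.
W = PΔV = 185×(24.8−18.0) kPa·L = 1250 J.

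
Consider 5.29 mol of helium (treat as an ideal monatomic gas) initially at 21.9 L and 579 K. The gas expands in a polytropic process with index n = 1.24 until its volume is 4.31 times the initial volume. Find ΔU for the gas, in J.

P₁ = nRT₁/V₁ = 5.29×8.314×579/21.9 = 1160 kPa.
Polytropic n=1.24: T₂ = T₁(V₁/V₂)^(n−1) = 579×(0.232)^0.24 = 408 K; P₂ = P₁(V₁/V₂)^n = 190 kPa.
For an ideal gas ΔU = nCvΔT with Cv = (3/2)R = 12.5 J/(mol·K).
ΔU = 5.29×12.5×(408−579) = -11300 J.

-11300 J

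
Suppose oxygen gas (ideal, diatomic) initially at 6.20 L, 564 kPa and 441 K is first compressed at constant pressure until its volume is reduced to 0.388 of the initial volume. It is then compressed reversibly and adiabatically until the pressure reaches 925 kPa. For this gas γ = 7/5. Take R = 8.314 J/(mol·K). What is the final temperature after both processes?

197 K

n = P₁V₁/(RT₁) = 564×6.20/(8.314×441) = 0.954 mol.
Step 1 — Isobaric: P stays 564 kPa; V/T = const ⇒ T₂ = 171 K, V₂ = 2.41 L.
W = PΔV = 564×(2.41−6.20) kPa·L = -2140 J.
ΔU = nCvΔT = 0.954×20.8×(171−441) = -5350 J.
Q = ΔU + W = nCpΔT = -7490 J.
State after step 1: P = 564 kPa, V = 2.41 L, T = 171 K.
Step 2 — Adiabatic: T₂/T₁ = (P₂/P₁)^((γ−1)/γ) ⇒ T₂ = 171×(1.64)^0.286 = 197 K; V₂ = 1.69 L.
ΔU = nCvΔT = 0.954×20.8×(197−171) = 515 J.
Q = 0 for an adiabatic process, so W = −ΔU = -515 J.
Net over both steps: W = -2660 J, Q = -7490 J, ΔU = -4840 J.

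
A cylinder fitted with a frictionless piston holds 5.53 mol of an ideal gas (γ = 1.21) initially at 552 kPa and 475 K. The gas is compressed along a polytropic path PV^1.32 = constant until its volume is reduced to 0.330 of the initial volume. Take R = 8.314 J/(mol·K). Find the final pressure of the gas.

2390 kPa

V₁ = nRT₁/P₁ = 5.53×8.314×475/552 = 39.6 L.
Polytropic n=1.32: T₂ = T₁(V₁/V₂)^(n−1) = 475×(3.03)^0.32 = 677 K; P₂ = P₁(V₁/V₂)^n = 2390 kPa.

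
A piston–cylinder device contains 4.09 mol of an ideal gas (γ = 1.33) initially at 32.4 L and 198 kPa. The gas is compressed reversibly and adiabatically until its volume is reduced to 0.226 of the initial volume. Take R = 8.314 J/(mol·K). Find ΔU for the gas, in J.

T₁ = P₁V₁/(nR) = 198×32.4/(4.09×8.314) = 189 K.
Adiabatic: TV^(γ−1) = const ⇒ T₂ = 189×(4.42)^0.330 = 308 K; PV^γ = const ⇒ P₂ = 1430 kPa.
For an ideal gas ΔU = nCvΔT with Cv = R/(γ−1) = 25.2 J/(mol·K).
ΔU = 4.09×25.2×(308−189) = 12300 J.

12300 J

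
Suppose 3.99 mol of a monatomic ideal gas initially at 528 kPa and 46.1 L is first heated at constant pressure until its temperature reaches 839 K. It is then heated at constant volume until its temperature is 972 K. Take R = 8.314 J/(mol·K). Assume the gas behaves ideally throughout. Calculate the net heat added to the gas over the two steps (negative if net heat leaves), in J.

15300 J

T₁ = P₁V₁/(nR) = 528×46.1/(3.99×8.314) = 734 K.
Step 1 — Isobaric: P stays 528 kPa; V/T = const ⇒ T₂ = 839 K, V₂ = 52.7 L.
W = PΔV = 528×(52.7−46.1) kPa·L = 3490 J.
ΔU = nCvΔT = 3.99×12.5×(839−734) = 5240 J.
Q = ΔU + W = nCpΔT = 8730 J.
State after step 1: P = 528 kPa, V = 52.7 L, T = 839 K.
Step 2 — Isochoric: V stays 52.7 L; P/T = const ⇒ T₂ = 972 K, P₂ = 612 kPa.
W = 0 (no volume change).
ΔU = nCvΔT = 3.99×12.5×(972−839) = 6620 J.
Q = ΔU = 6620 J.
Net over both steps: W = 3490 J, Q = 15300 J, ΔU = 11900 J.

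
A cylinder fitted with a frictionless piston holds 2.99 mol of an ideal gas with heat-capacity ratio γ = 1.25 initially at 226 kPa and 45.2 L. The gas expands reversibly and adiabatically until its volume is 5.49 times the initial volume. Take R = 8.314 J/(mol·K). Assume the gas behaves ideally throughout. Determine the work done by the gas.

T₁ = P₁V₁/(nR) = 226×45.2/(2.99×8.314) = 411 K.
Adiabatic: TV^(γ−1) = const ⇒ T₂ = 411×(0.182)^0.250 = 268 K; PV^γ = const ⇒ P₂ = 26.9 kPa.
ΔU = nCvΔT = 2.99×33.3×(268−411) = -14200 J.
Q = 0 for an adiabatic process, so W = −ΔU = 14200 J.

14200 J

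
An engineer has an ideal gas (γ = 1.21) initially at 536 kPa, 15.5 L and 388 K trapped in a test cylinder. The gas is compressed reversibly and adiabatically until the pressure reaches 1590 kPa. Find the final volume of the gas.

6.31 L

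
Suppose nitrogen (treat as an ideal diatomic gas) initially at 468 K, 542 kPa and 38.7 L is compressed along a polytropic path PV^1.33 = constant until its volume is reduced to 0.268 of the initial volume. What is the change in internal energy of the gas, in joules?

28500 J

n = P₁V₁/(RT₁) = 542×38.7/(8.314×468) = 5.39 mol.
Polytropic n=1.33: T₂ = T₁(V₁/V₂)^(n−1) = 468×(3.73)^0.33 = 723 K; P₂ = P₁(V₁/V₂)^n = 3120 kPa.
For an ideal gas ΔU = nCvΔT with Cv = (5/2)R = 20.8 J/(mol·K).
ΔU = 5.39×20.8×(723−468) = 28500 J.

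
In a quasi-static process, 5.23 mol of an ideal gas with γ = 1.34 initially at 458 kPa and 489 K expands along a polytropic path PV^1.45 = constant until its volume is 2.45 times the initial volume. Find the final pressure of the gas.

125 kPa

V₁ = nRT₁/P₁ = 5.23×8.314×489/458 = 46.4 L.
Polytropic n=1.45: T₂ = T₁(V₁/V₂)^(n−1) = 489×(0.408)^0.45 = 327 K; P₂ = P₁(V₁/V₂)^n = 125 kPa.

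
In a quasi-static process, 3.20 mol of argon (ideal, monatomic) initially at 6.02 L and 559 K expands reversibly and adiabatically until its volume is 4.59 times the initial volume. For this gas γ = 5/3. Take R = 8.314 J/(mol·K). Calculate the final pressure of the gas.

P₁ = nRT₁/V₁ = 3.20×8.314×559/6.02 = 2470 kPa.
Adiabatic: TV^(γ−1) = const ⇒ T₂ = 559×(0.218)^0.667 = 202 K; PV^γ = const ⇒ P₂ = 195 kPa.

195 kPa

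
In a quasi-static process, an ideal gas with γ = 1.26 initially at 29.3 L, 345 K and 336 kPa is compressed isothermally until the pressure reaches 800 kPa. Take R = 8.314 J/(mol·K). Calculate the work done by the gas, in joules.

-8540 J

n = P₁V₁/(RT₁) = 336×29.3/(8.314×345) = 3.43 mol.
Isothermal: T stays 345 K; PV = const ⇒ V₂ = 12.3 L, P₂ = 800 kPa.
W = nRT ln(V₂/V₁) = 3.43×8.314×345×ln(0.420) = -8540 J.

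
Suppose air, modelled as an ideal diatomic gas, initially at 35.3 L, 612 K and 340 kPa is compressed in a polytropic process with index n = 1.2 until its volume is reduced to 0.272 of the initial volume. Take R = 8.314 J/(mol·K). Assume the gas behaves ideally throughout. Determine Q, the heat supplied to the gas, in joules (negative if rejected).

-8920 J

n = P₁V₁/(RT₁) = 340×35.3/(8.314×612) = 2.36 mol.
Polytropic n=1.2: T₂ = T₁(V₁/V₂)^(n−1) = 612×(3.68)^0.20 = 794 K; P₂ = P₁(V₁/V₂)^n = 1620 kPa.
W = (P₁V₁−P₂V₂)/(n−1) = (340×35.3−1620×9.60)/0.20 = -17800 J.
ΔU = nCvΔT = 2.36×20.8×(794−612) = 8920 J.
Q = ΔU + W = -8920 J.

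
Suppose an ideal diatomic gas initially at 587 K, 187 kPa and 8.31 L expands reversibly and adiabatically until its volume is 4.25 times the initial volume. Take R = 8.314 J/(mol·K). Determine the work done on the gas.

-1710 J

n = P₁V₁/(RT₁) = 187×8.31/(8.314×587) = 0.318 mol.
Adiabatic: TV^(γ−1) = const ⇒ T₂ = 587×(0.235)^0.400 = 329 K; PV^γ = const ⇒ P₂ = 24.7 kPa.
ΔU = nCvΔT = 0.318×20.8×(329−587) = -1710 J.
Q = 0 for an adiabatic process, so W = −ΔU = 1710 J.
Work done on the gas = −W_by = -1710 J.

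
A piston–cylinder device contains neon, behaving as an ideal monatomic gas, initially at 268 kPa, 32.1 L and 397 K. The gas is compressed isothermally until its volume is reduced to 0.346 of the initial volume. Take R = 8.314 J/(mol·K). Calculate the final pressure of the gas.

Isothermal: T stays 397 K; PV = const ⇒ V₂ = 11.1 L, P₂ = 775 kPa.

775 kPa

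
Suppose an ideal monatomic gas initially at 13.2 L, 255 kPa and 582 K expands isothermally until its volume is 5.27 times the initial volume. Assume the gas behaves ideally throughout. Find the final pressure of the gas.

48.4 kPa

Isothermal: T stays 582 K; PV = const ⇒ V₂ = 69.6 L, P₂ = 48.4 kPa.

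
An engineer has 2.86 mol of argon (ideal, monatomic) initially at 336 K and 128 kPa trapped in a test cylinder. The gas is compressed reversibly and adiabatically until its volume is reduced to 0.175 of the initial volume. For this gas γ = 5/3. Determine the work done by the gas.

V₁ = nRT₁/P₁ = 2.86×8.314×336/128 = 62.4 L.
Adiabatic: TV^(γ−1) = const ⇒ T₂ = 336×(5.71)^0.667 = 1070 K; PV^γ = const ⇒ P₂ = 2340 kPa.
ΔU = nCvΔT = 2.86×12.5×(1070−336) = 26300 J.
Q = 0 for an adiabatic process, so W = −ΔU = -26300 J.

-26300 J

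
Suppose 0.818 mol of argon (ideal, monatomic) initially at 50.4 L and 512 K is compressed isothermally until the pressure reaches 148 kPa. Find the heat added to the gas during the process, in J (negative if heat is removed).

-2650 J

P₁ = nRT₁/V₁ = 0.818×8.314×512/50.4 = 69.1 kPa.
Isothermal: T stays 512 K; PV = const ⇒ V₂ = 23.5 L, P₂ = 148 kPa.
ΔU = 0 (ideal gas, T constant).
W = nRT ln(V₂/V₁) = 0.818×8.314×512×ln(0.467) = -2650 J.
Q = ΔU + W = -2650 J.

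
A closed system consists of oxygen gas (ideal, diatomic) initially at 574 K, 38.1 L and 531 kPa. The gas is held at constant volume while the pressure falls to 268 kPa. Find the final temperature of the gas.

Isochoric: V stays 38.1 L; P/T = const ⇒ T₂ = 290 K, P₂ = 268 kPa.

290 K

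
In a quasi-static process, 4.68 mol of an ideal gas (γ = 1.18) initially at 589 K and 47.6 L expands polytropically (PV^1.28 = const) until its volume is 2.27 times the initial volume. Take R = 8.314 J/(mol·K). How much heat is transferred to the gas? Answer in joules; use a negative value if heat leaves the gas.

-9330 J

P₁ = nRT₁/V₁ = 4.68×8.314×589/47.6 = 481 kPa.
Polytropic n=1.28: T₂ = T₁(V₁/V₂)^(n−1) = 589×(0.441)^0.28 = 468 K; P₂ = P₁(V₁/V₂)^n = 169 kPa.
W = (P₁V₁−P₂V₂)/(n−1) = (481×47.6−169×108)/0.28 = 16800 J.
ΔU = nCvΔT = 4.68×46.2×(468−589) = -26100 J.
Q = ΔU + W = -9330 J.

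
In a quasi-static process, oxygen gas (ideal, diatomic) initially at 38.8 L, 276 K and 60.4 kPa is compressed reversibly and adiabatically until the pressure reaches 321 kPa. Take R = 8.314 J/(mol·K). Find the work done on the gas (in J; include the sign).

3580 J

n = P₁V₁/(RT₁) = 60.4×38.8/(8.314×276) = 1.02 mol.
Adiabatic: T₂/T₁ = (P₂/P₁)^((γ−1)/γ) ⇒ T₂ = 276×(5.31)^0.286 = 445 K; V₂ = 11.8 L.
ΔU = nCvΔT = 1.02×20.8×(445−276) = 3580 J.
Q = 0 for an adiabatic process, so W = −ΔU = -3580 J.
Work done on the gas = −W_by = 3580 J.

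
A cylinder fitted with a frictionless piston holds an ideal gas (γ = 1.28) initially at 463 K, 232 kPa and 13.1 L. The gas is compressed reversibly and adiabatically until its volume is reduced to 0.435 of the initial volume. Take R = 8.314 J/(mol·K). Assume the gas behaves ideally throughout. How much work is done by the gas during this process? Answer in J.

n = P₁V₁/(RT₁) = 232×13.1/(8.314×463) = 0.790 mol.
Adiabatic: TV^(γ−1) = const ⇒ T₂ = 463×(2.30)^0.280 = 585 K; PV^γ = const ⇒ P₂ = 673 kPa.
ΔU = nCvΔT = 0.790×29.7×(585−463) = 2850 J.
Q = 0 for an adiabatic process, so W = −ΔU = -2850 J.

-2850 J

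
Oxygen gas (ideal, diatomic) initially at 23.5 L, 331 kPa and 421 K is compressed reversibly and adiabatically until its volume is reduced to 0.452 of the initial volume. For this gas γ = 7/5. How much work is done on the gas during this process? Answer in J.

n = P₁V₁/(RT₁) = 331×23.5/(8.314×421) = 2.22 mol.
Adiabatic: TV^(γ−1) = const ⇒ T₂ = 421×(2.21)^0.400 = 578 K; PV^γ = const ⇒ P₂ = 1010 kPa.
ΔU = nCvΔT = 2.22×20.8×(578−421) = 7270 J.
Q = 0 for an adiabatic process, so W = −ΔU = -7270 J.
Work done on the gas = −W_by = 7270 J.

7270 J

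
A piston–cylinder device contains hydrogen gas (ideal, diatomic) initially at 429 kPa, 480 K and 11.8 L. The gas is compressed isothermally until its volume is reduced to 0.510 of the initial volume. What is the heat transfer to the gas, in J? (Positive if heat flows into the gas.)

n = P₁V₁/(RT₁) = 429×11.8/(8.314×480) = 1.27 mol.
Isothermal: T stays 480 K; PV = const ⇒ V₂ = 6.02 L, P₂ = 841 kPa.
ΔU = 0 (ideal gas, T constant).
W = nRT ln(V₂/V₁) = 1.27×8.314×480×ln(0.510) = -3410 J.
Q = ΔU + W = -3410 J.

-3410 J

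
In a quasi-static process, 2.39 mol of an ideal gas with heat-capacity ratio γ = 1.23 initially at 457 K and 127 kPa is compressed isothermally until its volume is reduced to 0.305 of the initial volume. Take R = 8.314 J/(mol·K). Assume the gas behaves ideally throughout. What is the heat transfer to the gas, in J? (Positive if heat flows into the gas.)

V₁ = nRT₁/P₁ = 2.39×8.314×457/127 = 71.5 L.
Isothermal: T stays 457 K; PV = const ⇒ V₂ = 21.8 L, P₂ = 416 kPa.
ΔU = 0 (ideal gas, T constant).
W = nRT ln(V₂/V₁) = 2.39×8.314×457×ln(0.305) = -10800 J.
Q = ΔU + W = -10800 J.

-10800 J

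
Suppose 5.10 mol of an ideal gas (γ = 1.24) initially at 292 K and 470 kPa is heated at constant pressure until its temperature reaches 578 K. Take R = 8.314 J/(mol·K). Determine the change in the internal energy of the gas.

V₁ = nRT₁/P₁ = 5.10×8.314×292/470 = 26.3 L.
Isobaric: P stays 470 kPa; V/T = const ⇒ T₂ = 578 K, V₂ = 52.1 L.
For an ideal gas ΔU = nCvΔT with Cv = R/(γ−1) = 34.6 J/(mol·K).
ΔU = 5.10×34.6×(578−292) = 50500 J.

50500 J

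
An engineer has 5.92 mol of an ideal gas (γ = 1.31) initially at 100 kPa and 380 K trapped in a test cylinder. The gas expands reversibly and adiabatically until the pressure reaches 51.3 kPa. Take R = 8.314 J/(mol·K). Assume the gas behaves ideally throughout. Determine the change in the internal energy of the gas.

-8820 J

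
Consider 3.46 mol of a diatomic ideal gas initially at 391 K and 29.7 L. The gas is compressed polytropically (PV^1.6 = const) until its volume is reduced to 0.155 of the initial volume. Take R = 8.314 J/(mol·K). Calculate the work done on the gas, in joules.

P₁ = nRT₁/V₁ = 3.46×8.314×391/29.7 = 379 kPa.
Polytropic n=1.6: T₂ = T₁(V₁/V₂)^(n−1) = 391×(6.45)^0.60 = 1200 K; P₂ = P₁(V₁/V₂)^n = 7480 kPa.
W = (P₁V₁−P₂V₂)/(n−1) = (379×29.7−7480×4.60)/0.60 = -38600 J.
Work done on the gas = −W_by = 38600 J.

38600 J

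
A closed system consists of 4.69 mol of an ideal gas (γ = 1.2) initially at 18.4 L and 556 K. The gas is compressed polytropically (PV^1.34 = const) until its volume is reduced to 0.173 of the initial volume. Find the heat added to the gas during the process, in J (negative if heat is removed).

36400 J

P₁ = nRT₁/V₁ = 4.69×8.314×556/18.4 = 1180 kPa.
Polytropic n=1.34: T₂ = T₁(V₁/V₂)^(n−1) = 556×(5.78)^0.34 = 1010 K; P₂ = P₁(V₁/V₂)^n = 12400 kPa.
W = (P₁V₁−P₂V₂)/(n−1) = (1180×18.4−12400×3.18)/0.34 = -52000 J.
ΔU = nCvΔT = 4.69×41.6×(1010−556) = 88400 J.
Q = ΔU + W = 36400 J.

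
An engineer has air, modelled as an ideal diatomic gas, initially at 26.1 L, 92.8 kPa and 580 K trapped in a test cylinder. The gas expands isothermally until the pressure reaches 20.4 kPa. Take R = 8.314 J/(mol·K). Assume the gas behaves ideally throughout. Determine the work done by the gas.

3670 J

n = P₁V₁/(RT₁) = 92.8×26.1/(8.314×580) = 0.502 mol.
Isothermal: T stays 580 K; PV = const ⇒ V₂ = 119 L, P₂ = 20.4 kPa.
W = nRT ln(V₂/V₁) = 0.502×8.314×580×ln(4.55) = 3670 J.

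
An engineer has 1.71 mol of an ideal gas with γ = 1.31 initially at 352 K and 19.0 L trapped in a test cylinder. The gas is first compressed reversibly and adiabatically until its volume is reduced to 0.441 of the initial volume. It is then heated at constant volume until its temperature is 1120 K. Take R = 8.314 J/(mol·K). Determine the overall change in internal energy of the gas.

P₁ = nRT₁/V₁ = 1.71×8.314×352/19.0 = 263 kPa.
Step 1 — Adiabatic: TV^(γ−1) = const ⇒ T₂ = 352×(2.27)^0.310 = 454 K; PV^γ = const ⇒ P₂ = 770 kPa.
ΔU = nCvΔT = 1.71×26.8×(454−352) = 4660 J.
Q = 0 for an adiabatic process, so W = −ΔU = -4660 J.
State after step 1: P = 770 kPa, V = 8.38 L, T = 454 K.
Step 2 — Isochoric: V stays 8.38 L; P/T = const ⇒ T₂ = 1120 K, P₂ = 1900 kPa.
W = 0 (no volume change).
ΔU = nCvΔT = 1.71×26.8×(1120−454) = 30600 J.
Q = ΔU = 30600 J.
Net over both steps: W = -4660 J, Q = 30600 J, ΔU = 35200 J.

35200 J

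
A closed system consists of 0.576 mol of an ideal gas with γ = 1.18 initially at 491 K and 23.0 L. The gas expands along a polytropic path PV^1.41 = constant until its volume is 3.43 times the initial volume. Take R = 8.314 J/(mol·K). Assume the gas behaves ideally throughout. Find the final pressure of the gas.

P₁ = nRT₁/V₁ = 0.576×8.314×491/23.0 = 102 kPa.
Polytropic n=1.41: T₂ = T₁(V₁/V₂)^(n−1) = 491×(0.292)^0.41 = 296 K; P₂ = P₁(V₁/V₂)^n = 18.0 kPa.

18.0 kPa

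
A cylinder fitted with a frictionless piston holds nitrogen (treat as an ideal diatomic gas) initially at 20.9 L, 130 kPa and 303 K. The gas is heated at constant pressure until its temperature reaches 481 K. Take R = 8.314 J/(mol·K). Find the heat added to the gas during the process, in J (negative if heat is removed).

n = P₁V₁/(RT₁) = 130×20.9/(8.314×303) = 1.08 mol.
Isobaric: P stays 130 kPa; V/T = const ⇒ T₂ = 481 K, V₂ = 33.2 L.
W = PΔV = 130×(33.2−20.9) kPa·L = 1600 J.
ΔU = nCvΔT = 1.08×20.8×(481−303) = 3990 J.
Q = ΔU + W = nCpΔT = 5590 J.

5590 J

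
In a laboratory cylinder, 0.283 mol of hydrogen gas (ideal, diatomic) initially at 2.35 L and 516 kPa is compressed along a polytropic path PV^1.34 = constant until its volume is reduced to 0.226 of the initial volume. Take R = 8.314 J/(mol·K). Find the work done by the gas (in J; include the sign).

-2350 J

T₁ = P₁V₁/(nR) = 516×2.35/(0.283×8.314) = 515 K.
Polytropic n=1.34: T₂ = T₁(V₁/V₂)^(n−1) = 515×(4.42)^0.34 = 855 K; P₂ = P₁(V₁/V₂)^n = 3790 kPa.
W = (P₁V₁−P₂V₂)/(n−1) = (516×2.35−3790×0.531)/0.34 = -2350 J.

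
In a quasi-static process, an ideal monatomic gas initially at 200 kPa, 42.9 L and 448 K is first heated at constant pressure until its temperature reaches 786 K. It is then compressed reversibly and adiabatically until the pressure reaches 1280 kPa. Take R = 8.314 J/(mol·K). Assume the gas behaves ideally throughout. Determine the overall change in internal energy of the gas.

n = P₁V₁/(RT₁) = 200×42.9/(8.314×448) = 2.30 mol.
Step 1 — Isobaric: P stays 200 kPa; V/T = const ⇒ T₂ = 786 K, V₂ = 75.3 L.
W = PΔV = 200×(75.3−42.9) kPa·L = 6470 J.
ΔU = nCvΔT = 2.30×12.5×(786−448) = 9710 J.
Q = ΔU + W = nCpΔT = 16200 J.
State after step 1: P = 200 kPa, V = 75.3 L, T = 786 K.
Step 2 — Adiabatic: T₂/T₁ = (P₂/P₁)^((γ−1)/γ) ⇒ T₂ = 786×(6.40)^0.400 = 1650 K; V₂ = 24.7 L.
ΔU = nCvΔT = 2.30×12.5×(1650−786) = 24900 J.
Q = 0 for an adiabatic process, so W = −ΔU = -24900 J.
Net over both steps: W = -18400 J, Q = 16200 J, ΔU = 34600 J.

34600 J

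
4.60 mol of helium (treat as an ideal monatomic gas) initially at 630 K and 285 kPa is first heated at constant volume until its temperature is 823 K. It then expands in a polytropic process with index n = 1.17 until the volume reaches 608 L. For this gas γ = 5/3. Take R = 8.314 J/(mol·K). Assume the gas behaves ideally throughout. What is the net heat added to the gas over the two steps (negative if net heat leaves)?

50400 J

V₁ = nRT₁/P₁ = 4.60×8.314×630/285 = 84.5 L.
Step 1 — Isochoric: V stays 84.5 L; P/T = const ⇒ T₂ = 823 K, P₂ = 372 kPa.
W = 0 (no volume change).
ΔU = nCvΔT = 4.60×12.5×(823−630) = 11100 J.
Q = ΔU = 11100 J.
State after step 1: P = 372 kPa, V = 84.5 L, T = 823 K.
Step 2 — Polytropic n=1.17: T₂ = T₁(V₁/V₂)^(n−1) = 823×(0.139)^0.17 = 588 K; P₂ = P₁(V₁/V₂)^n = 37.0 kPa.
W = (P₁V₁−P₂V₂)/(n−1) = (372×84.5−37.0×608)/0.17 = 52800 J.
ΔU = nCvΔT = 4.60×12.5×(588−823) = -13500 J.
Q = ΔU + W = 39300 J.
Net over both steps: W = 52800 J, Q = 50400 J, ΔU = -2380 J.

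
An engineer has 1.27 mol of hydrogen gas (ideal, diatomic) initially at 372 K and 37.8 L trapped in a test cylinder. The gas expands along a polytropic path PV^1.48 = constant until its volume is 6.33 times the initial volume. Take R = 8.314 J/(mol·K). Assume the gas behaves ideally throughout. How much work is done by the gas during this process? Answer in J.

4810 J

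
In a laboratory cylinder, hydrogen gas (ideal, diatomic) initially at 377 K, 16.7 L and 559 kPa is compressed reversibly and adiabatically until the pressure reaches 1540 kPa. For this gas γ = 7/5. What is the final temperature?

Adiabatic: T₂/T₁ = (P₂/P₁)^((γ−1)/γ) ⇒ T₂ = 377×(2.75)^0.286 = 504 K; V₂ = 8.10 L.

504 K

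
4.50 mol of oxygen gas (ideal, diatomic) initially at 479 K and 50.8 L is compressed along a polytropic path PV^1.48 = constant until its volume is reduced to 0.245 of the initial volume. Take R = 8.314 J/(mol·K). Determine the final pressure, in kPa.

2830 kPa

P₁ = nRT₁/V₁ = 4.50×8.314×479/50.8 = 353 kPa.
Polytropic n=1.48: T₂ = T₁(V₁/V₂)^(n−1) = 479×(4.08)^0.48 = 941 K; P₂ = P₁(V₁/V₂)^n = 2830 kPa.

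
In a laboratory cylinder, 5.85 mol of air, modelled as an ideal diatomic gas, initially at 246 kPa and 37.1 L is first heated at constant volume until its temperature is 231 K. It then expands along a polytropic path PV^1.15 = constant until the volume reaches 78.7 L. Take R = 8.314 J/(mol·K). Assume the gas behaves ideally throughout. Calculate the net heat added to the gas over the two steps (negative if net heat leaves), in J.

T₁ = P₁V₁/(nR) = 246×37.1/(5.85×8.314) = 188 K.
Step 1 — Isochoric: V stays 37.1 L; P/T = const ⇒ T₂ = 231 K, P₂ = 303 kPa.
W = 0 (no volume change).
ΔU = nCvΔT = 5.85×20.8×(231−188) = 5270 J.
Q = ΔU = 5270 J.
State after step 1: P = 303 kPa, V = 37.1 L, T = 231 K.
Step 2 — Polytropic n=1.15: T₂ = T₁(V₁/V₂)^(n−1) = 231×(0.471)^0.15 = 206 K; P₂ = P₁(V₁/V₂)^n = 128 kPa.
W = (P₁V₁−P₂V₂)/(n−1) = (303×37.1−128×78.7)/0.15 = 7990 J.
ΔU = nCvΔT = 5.85×20.8×(206−231) = -3000 J.
Q = ΔU + W = 4990 J.
Net over both steps: W = 7990 J, Q = 10300 J, ΔU = 2280 J.

10300 J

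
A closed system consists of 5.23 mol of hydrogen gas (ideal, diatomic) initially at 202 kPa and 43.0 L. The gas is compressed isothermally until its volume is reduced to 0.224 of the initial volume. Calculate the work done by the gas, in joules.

T₁ = P₁V₁/(nR) = 202×43.0/(5.23×8.314) = 200 K.
Isothermal: T stays 200 K; PV = const ⇒ V₂ = 9.63 L, P₂ = 902 kPa.
W = nRT ln(V₂/V₁) = 5.23×8.314×200×ln(0.224) = -13000 J.

-13000 J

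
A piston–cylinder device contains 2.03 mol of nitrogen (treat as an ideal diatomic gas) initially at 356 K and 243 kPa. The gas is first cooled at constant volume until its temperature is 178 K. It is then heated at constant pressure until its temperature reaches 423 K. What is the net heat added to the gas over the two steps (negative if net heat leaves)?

6960 J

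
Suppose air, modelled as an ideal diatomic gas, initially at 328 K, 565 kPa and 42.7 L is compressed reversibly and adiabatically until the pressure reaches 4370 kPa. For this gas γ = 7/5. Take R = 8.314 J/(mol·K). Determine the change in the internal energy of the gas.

n = P₁V₁/(RT₁) = 565×42.7/(8.314×328) = 8.85 mol.
Adiabatic: T₂/T₁ = (P₂/P₁)^((γ−1)/γ) ⇒ T₂ = 328×(7.73)^0.286 = 588 K; V₂ = 9.90 L.
For an ideal gas ΔU = nCvΔT with Cv = (5/2)R = 20.8 J/(mol·K).
ΔU = 8.85×20.8×(588−328) = 47900 J.

47900 J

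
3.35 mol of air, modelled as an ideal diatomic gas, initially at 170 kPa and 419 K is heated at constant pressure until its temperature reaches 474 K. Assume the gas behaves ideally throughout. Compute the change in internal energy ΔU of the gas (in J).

V₁ = nRT₁/P₁ = 3.35×8.314×419/170 = 68.6 L.
Isobaric: P stays 170 kPa; V/T = const ⇒ T₂ = 474 K, V₂ = 77.7 L.
For an ideal gas ΔU = nCvΔT with Cv = (5/2)R = 20.8 J/(mol·K).
ΔU = 3.35×20.8×(474−419) = 3830 J.

3830 J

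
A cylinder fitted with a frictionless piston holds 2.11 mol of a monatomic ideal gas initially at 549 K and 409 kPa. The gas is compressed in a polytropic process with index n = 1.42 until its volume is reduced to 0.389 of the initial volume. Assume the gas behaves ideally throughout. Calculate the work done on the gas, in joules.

V₁ = nRT₁/P₁ = 2.11×8.314×549/409 = 23.5 L.
Polytropic n=1.42: T₂ = T₁(V₁/V₂)^(n−1) = 549×(2.57)^0.42 = 816 K; P₂ = P₁(V₁/V₂)^n = 1560 kPa.
W = (P₁V₁−P₂V₂)/(n−1) = (409×23.5−1560×9.16)/0.42 = -11200 J.
Work done on the gas = −W_by = 11200 J.

11200 J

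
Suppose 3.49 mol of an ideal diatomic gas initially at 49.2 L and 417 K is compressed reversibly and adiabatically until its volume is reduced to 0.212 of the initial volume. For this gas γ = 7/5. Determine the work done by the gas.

P₁ = nRT₁/V₁ = 3.49×8.314×417/49.2 = 246 kPa.
Adiabatic: TV^(γ−1) = const ⇒ T₂ = 417×(4.72)^0.400 = 776 K; PV^γ = const ⇒ P₂ = 2160 kPa.
ΔU = nCvΔT = 3.49×20.8×(776−417) = 26000 J.
Q = 0 for an adiabatic process, so W = −ΔU = -26000 J.

-26000 J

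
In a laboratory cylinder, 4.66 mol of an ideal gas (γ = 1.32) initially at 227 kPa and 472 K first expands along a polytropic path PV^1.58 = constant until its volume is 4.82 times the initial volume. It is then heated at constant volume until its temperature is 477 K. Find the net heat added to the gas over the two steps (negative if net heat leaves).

V₁ = nRT₁/P₁ = 4.66×8.314×472/227 = 80.6 L.
Step 1 — Polytropic n=1.58: T₂ = T₁(V₁/V₂)^(n−1) = 472×(0.207)^0.58 = 190 K; P₂ = P₁(V₁/V₂)^n = 18.9 kPa.
W = (P₁V₁−P₂V₂)/(n−1) = (227×80.6−18.9×388)/0.58 = 18900 J.
ΔU = nCvΔT = 4.66×26.0×(190−472) = -34200 J.
Q = ΔU + W = -15300 J.
State after step 1: P = 18.9 kPa, V = 388 L, T = 190 K.
Step 2 — Isochoric: V stays 388 L; P/T = const ⇒ T₂ = 477 K, P₂ = 47.6 kPa.
W = 0 (no volume change).
ΔU = nCvΔT = 4.66×26.0×(477−190) = 34800 J.
Q = ΔU = 34800 J.
Net over both steps: W = 18900 J, Q = 19500 J, ΔU = 605 J.

19500 J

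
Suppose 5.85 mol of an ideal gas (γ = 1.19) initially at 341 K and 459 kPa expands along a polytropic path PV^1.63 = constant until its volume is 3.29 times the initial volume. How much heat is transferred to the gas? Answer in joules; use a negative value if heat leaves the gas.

-32200 J

V₁ = nRT₁/P₁ = 5.85×8.314×341/459 = 36.1 L.
Polytropic n=1.63: T₂ = T₁(V₁/V₂)^(n−1) = 341×(0.304)^0.63 = 161 K; P₂ = P₁(V₁/V₂)^n = 65.9 kPa.
W = (P₁V₁−P₂V₂)/(n−1) = (459×36.1−65.9×119)/0.63 = 13900 J.
ΔU = nCvΔT = 5.85×43.8×(161−341) = -46100 J.
Q = ΔU + W = -32200 J.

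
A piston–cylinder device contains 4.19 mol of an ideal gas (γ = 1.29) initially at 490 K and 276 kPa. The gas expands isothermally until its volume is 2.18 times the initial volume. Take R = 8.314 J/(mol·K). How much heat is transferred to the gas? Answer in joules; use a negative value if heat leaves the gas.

V₁ = nRT₁/P₁ = 4.19×8.314×490/276 = 61.8 L.
Isothermal: T stays 490 K; PV = const ⇒ V₂ = 135 L, P₂ = 127 kPa.
ΔU = 0 (ideal gas, T constant).
W = nRT ln(V₂/V₁) = 4.19×8.314×490×ln(2.18) = 13300 J.
Q = ΔU + W = 13300 J.

13300 J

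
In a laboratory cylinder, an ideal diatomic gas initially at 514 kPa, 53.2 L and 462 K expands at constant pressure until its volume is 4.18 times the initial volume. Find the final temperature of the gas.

1930 K

Isobaric: P stays 514 kPa; V/T = const ⇒ T₂ = 1930 K, V₂ = 222 L.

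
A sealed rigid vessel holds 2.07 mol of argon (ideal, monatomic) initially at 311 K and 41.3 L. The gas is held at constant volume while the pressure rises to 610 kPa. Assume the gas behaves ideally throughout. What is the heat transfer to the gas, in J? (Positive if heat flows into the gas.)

29800 J

P₁ = nRT₁/V₁ = 2.07×8.314×311/41.3 = 130 kPa.
Isochoric: V stays 41.3 L; P/T = const ⇒ T₂ = 1460 K, P₂ = 610 kPa.
W = 0 (no volume change).
ΔU = nCvΔT = 2.07×12.5×(1460−311) = 29800 J.
Q = ΔU = 29800 J.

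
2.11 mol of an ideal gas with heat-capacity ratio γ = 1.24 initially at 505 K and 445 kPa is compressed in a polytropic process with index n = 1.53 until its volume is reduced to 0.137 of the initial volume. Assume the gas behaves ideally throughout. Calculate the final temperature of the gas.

V₁ = nRT₁/P₁ = 2.11×8.314×505/445 = 19.9 L.
Polytropic n=1.53: T₂ = T₁(V₁/V₂)^(n−1) = 505×(7.30)^0.53 = 1450 K; P₂ = P₁(V₁/V₂)^n = 9310 kPa.

1450 K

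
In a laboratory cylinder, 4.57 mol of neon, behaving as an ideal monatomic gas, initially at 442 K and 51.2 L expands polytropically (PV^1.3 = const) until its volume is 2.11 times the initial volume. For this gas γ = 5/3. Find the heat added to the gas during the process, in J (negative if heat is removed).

6180 J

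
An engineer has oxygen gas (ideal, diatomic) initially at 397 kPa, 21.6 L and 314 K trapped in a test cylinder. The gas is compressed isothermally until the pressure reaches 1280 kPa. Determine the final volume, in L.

6.70 L

Isothermal: T stays 314 K; PV = const ⇒ V₂ = 6.70 L, P₂ = 1280 kPa.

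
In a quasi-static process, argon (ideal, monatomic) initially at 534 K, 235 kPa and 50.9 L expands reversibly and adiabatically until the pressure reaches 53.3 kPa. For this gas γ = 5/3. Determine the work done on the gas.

-8030 J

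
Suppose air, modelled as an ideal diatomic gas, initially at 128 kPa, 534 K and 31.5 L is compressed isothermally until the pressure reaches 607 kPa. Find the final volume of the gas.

6.64 L

Isothermal: T stays 534 K; PV = const ⇒ V₂ = 6.64 L, P₂ = 607 kPa.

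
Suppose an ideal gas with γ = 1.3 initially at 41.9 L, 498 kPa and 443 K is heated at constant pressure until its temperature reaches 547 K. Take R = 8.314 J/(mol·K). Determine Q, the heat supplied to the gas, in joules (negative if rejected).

n = P₁V₁/(RT₁) = 498×41.9/(8.314×443) = 5.67 mol.
Isobaric: P stays 498 kPa; V/T = const ⇒ T₂ = 547 K, V₂ = 51.7 L.
W = PΔV = 498×(51.7−41.9) kPa·L = 4900 J.
ΔU = nCvΔT = 5.67×27.7×(547−443) = 16300 J.
Q = ΔU + W = nCpΔT = 21200 J.

21200 J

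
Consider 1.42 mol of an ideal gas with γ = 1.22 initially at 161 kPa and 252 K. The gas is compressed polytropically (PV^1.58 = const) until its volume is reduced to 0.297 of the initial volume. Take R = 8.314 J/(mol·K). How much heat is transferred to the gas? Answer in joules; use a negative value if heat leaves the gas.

8580 J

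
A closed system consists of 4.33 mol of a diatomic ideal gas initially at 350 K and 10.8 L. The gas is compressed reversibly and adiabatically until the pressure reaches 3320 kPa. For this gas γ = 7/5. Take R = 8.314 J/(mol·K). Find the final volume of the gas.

5.12 L

P₁ = nRT₁/V₁ = 4.33×8.314×350/10.8 = 1170 kPa.
Adiabatic: T₂/T₁ = (P₂/P₁)^((γ−1)/γ) ⇒ T₂ = 350×(2.85)^0.286 = 472 K; V₂ = 5.12 L.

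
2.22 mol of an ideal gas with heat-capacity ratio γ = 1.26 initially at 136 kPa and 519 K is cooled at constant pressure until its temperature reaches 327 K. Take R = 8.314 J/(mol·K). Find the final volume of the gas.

44.4 L

V₁ = nRT₁/P₁ = 2.22×8.314×519/136 = 70.4 L.
Isobaric: P stays 136 kPa; V/T = const ⇒ T₂ = 327 K, V₂ = 44.4 L.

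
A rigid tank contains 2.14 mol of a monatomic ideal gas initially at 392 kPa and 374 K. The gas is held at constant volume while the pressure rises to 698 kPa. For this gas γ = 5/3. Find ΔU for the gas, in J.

7790 J

V₁ = nRT₁/P₁ = 2.14×8.314×374/392 = 17.0 L.
Isochoric: V stays 17.0 L; P/T = const ⇒ T₂ = 666 K, P₂ = 698 kPa.
For an ideal gas ΔU = nCvΔT with Cv = (3/2)R = 12.5 J/(mol·K).
ΔU = 2.14×12.5×(666−374) = 7790 J.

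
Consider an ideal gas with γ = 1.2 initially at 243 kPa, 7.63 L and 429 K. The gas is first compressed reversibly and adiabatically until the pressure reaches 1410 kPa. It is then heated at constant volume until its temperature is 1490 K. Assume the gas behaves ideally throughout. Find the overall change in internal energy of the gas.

22900 J

n = P₁V₁/(RT₁) = 243×7.63/(8.314×429) = 0.520 mol.
Step 1 — Adiabatic: T₂/T₁ = (P₂/P₁)^((γ−1)/γ) ⇒ T₂ = 429×(5.80)^0.167 = 575 K; V₂ = 1.76 L.
ΔU = nCvΔT = 0.520×41.6×(575−429) = 3160 J.
Q = 0 for an adiabatic process, so W = −ΔU = -3160 J.
State after step 1: P = 1410 kPa, V = 1.76 L, T = 575 K.
Step 2 — Isochoric: V stays 1.76 L; P/T = const ⇒ T₂ = 1490 K, P₂ = 3650 kPa.
W = 0 (no volume change).
ΔU = nCvΔT = 0.520×41.6×(1490−575) = 19800 J.
Q = ΔU = 19800 J.
Net over both steps: W = -3160 J, Q = 19800 J, ΔU = 22900 J.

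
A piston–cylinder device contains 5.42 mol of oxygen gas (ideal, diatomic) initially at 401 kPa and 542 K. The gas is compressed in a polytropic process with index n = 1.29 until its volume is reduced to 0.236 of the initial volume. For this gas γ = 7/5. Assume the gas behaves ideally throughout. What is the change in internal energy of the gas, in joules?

V₁ = nRT₁/P₁ = 5.42×8.314×542/401 = 60.9 L.
Polytropic n=1.29: T₂ = T₁(V₁/V₂)^(n−1) = 542×(4.24)^0.29 = 824 K; P₂ = P₁(V₁/V₂)^n = 2580 kPa.
For an ideal gas ΔU = nCvΔT with Cv = (5/2)R = 20.8 J/(mol·K).
ΔU = 5.42×20.8×(824−542) = 31800 J.

31800 J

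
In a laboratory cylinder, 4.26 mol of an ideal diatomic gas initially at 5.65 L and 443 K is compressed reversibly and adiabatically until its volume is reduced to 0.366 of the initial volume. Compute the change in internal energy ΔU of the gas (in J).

19400 J

P₁ = nRT₁/V₁ = 4.26×8.314×443/5.65 = 2780 kPa.
Adiabatic: TV^(γ−1) = const ⇒ T₂ = 443×(2.73)^0.400 = 662 K; PV^γ = const ⇒ P₂ = 11300 kPa.
For an ideal gas ΔU = nCvΔT with Cv = (5/2)R = 20.8 J/(mol·K).
ΔU = 4.26×20.8×(662−443) = 19400 J.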